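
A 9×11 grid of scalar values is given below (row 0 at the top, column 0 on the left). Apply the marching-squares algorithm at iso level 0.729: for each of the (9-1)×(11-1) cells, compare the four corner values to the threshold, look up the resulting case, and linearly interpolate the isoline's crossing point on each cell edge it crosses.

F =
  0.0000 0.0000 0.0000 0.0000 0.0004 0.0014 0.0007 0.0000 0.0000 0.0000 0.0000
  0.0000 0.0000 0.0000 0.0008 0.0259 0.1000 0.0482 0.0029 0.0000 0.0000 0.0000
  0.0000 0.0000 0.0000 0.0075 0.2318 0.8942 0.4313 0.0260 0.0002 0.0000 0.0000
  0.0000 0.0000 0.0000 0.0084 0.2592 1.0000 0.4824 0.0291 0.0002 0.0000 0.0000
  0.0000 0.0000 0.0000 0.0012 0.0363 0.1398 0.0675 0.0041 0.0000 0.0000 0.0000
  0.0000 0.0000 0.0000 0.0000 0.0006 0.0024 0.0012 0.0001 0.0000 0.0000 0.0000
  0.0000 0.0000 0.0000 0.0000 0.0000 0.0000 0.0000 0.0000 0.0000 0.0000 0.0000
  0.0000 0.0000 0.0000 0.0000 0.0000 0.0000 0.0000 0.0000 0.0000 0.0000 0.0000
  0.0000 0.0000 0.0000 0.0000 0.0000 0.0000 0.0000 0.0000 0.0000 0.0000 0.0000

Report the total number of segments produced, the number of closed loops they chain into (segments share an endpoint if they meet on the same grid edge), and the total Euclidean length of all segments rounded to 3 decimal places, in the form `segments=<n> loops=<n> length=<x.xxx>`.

segments=6 loops=1 length=3.852

cell (1,4): code 0100 → (1.792,5.000)–(2.000,4.751)
cell (1,5): code 1000 → (2.000,5.357)–(1.792,5.000)
cell (2,4): code 0110 → (2.000,4.751)–(3.000,4.634)
cell (2,5): code 1001 → (3.000,5.524)–(2.000,5.357)
cell (3,4): code 0010 → (3.000,4.634)–(3.315,5.000)
cell (3,5): code 0001 → (3.315,5.000)–(3.000,5.524)
total: 6 segments, chained into 1 closed loop(s), length Σ = 3.852209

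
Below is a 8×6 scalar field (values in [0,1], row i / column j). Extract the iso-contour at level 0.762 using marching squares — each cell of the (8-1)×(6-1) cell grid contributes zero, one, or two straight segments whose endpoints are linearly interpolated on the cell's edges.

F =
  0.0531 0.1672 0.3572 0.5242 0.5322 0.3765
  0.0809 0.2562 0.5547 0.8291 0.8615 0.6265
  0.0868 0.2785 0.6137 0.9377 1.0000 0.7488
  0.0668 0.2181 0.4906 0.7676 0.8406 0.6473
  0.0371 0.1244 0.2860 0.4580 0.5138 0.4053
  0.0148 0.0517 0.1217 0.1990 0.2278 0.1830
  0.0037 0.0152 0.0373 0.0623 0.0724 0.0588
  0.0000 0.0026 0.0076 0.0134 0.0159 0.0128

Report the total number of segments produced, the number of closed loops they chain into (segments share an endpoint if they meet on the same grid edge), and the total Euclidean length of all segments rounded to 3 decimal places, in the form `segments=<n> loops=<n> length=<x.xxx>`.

cell (0,2): code 0100 → (0.780,3.000)–(1.000,2.755)
cell (0,3): code 1100 → (0.698,4.000)–(0.780,3.000)
cell (0,4): code 1000 → (1.000,4.423)–(0.698,4.000)
cell (1,2): code 0110 → (1.000,2.755)–(2.000,2.458)
cell (1,4): code 1001 → (2.000,4.947)–(1.000,4.423)
cell (2,2): code 0110 → (2.000,2.458)–(3.000,2.980)
cell (2,4): code 1001 → (3.000,4.407)–(2.000,4.947)
cell (3,2): code 0010 → (3.000,2.980)–(3.018,3.000)
cell (3,3): code 0011 → (3.018,3.000)–(3.241,4.000)
cell (3,4): code 0001 → (3.241,4.000)–(3.000,4.407)
total: 10 segments, chained into 1 closed loop(s), length Σ = 7.813836

segments=10 loops=1 length=7.814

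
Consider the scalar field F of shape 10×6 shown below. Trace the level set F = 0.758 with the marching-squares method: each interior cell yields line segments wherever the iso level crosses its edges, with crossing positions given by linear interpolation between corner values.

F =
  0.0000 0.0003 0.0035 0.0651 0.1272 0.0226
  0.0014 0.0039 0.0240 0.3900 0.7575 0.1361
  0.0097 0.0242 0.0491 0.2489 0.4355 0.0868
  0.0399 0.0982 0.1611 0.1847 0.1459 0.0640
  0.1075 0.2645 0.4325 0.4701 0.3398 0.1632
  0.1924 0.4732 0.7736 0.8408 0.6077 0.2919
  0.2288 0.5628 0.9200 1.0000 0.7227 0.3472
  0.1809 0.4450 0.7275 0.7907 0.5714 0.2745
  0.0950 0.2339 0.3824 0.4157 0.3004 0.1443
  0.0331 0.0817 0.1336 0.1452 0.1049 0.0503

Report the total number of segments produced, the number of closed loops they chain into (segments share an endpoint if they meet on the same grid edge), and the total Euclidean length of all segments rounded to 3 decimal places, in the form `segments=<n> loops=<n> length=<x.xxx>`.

cell (4,1): code 0100 → (4.954,2.000)–(5.000,1.948)
cell (4,2): code 1100 → (4.777,3.000)–(4.954,2.000)
cell (4,3): code 1000 → (5.000,3.355)–(4.777,3.000)
cell (5,1): code 0110 → (5.000,1.948)–(6.000,1.546)
cell (5,3): code 1001 → (6.000,3.873)–(5.000,3.355)
cell (6,1): code 0010 → (6.000,1.546)–(6.842,2.000)
cell (6,2): code 0111 → (6.842,2.000)–(7.000,2.483)
cell (6,3): code 1001 → (7.000,3.149)–(6.000,3.873)
cell (7,2): code 0010 → (7.000,2.483)–(7.087,3.000)
cell (7,3): code 0001 → (7.087,3.000)–(7.000,3.149)
total: 10 segments, chained into 1 closed loop(s), length Σ = 7.103742

segments=10 loops=1 length=7.104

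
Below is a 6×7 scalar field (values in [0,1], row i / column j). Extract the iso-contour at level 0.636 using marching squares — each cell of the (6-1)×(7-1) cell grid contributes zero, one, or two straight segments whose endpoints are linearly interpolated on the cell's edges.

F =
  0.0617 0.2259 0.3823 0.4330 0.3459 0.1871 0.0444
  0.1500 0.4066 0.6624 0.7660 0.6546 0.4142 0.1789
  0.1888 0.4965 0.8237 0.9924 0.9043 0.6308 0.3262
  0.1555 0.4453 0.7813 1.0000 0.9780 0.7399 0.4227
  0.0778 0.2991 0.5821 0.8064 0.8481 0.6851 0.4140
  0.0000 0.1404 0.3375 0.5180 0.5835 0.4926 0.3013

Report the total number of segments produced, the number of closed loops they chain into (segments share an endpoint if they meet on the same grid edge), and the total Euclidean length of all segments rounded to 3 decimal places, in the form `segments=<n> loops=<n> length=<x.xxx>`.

segments=16 loops=1 length=12.512

cell (0,1): code 0100 → (0.906,2.000)–(1.000,1.897)
cell (0,2): code 1100 → (0.610,3.000)–(0.906,2.000)
cell (0,3): code 1100 → (0.940,4.000)–(0.610,3.000)
cell (0,4): code 1000 → (1.000,4.077)–(0.940,4.000)
cell (1,1): code 0110 → (1.000,1.897)–(2.000,1.426)
cell (1,4): code 1001 → (2.000,4.981)–(1.000,4.077)
cell (2,1): code 0110 → (2.000,1.426)–(3.000,1.568)
cell (2,4): code 1101 → (2.048,5.000)–(2.000,4.981)
cell (2,5): code 1000 → (3.000,5.328)–(2.048,5.000)
cell (3,1): code 0010 → (3.000,1.568)–(3.729,2.000)
cell (3,2): code 0111 → (3.729,2.000)–(4.000,2.240)
cell (3,5): code 1001 → (4.000,5.181)–(3.000,5.328)
cell (4,2): code 0010 → (4.000,2.240)–(4.591,3.000)
cell (4,3): code 0011 → (4.591,3.000)–(4.802,4.000)
cell (4,4): code 0011 → (4.802,4.000)–(4.255,5.000)
cell (4,5): code 0001 → (4.255,5.000)–(4.000,5.181)
total: 16 segments, chained into 1 closed loop(s), length Σ = 12.512419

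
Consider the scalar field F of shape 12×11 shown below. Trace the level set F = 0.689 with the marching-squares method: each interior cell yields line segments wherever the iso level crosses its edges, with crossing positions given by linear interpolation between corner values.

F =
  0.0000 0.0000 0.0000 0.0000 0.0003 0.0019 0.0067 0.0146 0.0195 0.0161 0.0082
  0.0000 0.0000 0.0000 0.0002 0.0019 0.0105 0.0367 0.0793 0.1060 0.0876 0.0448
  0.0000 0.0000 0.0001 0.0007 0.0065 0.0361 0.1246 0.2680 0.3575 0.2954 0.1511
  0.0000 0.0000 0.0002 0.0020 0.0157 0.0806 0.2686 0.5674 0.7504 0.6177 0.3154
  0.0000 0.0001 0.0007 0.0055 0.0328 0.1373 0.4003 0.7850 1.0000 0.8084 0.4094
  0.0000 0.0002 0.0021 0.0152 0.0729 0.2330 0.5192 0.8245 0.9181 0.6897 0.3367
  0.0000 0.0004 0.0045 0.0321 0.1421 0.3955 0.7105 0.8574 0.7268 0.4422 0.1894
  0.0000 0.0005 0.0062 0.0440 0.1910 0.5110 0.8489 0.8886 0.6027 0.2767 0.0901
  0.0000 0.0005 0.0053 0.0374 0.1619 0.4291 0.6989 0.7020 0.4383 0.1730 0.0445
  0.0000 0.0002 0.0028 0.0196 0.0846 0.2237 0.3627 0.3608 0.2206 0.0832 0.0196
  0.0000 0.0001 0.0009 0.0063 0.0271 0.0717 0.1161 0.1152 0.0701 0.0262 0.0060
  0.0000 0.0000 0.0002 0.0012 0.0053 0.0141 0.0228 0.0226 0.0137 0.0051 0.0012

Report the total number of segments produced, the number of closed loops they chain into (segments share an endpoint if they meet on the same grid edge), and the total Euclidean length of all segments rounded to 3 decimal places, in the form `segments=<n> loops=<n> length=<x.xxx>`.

cell (2,7): code 0100 → (2.844,8.000)–(3.000,7.664)
cell (2,8): code 1000 → (3.000,8.463)–(2.844,8.000)
cell (3,6): code 0100 → (3.559,7.000)–(4.000,6.750)
cell (3,7): code 1110 → (3.000,7.664)–(3.559,7.000)
cell (3,8): code 1101 → (3.374,9.000)–(3.000,8.463)
cell (3,9): code 1000 → (4.000,9.299)–(3.374,9.000)
cell (4,6): code 0110 → (4.000,6.750)–(5.000,6.556)
cell (4,9): code 1001 → (5.000,9.002)–(4.000,9.299)
cell (5,5): code 0100 → (5.888,6.000)–(6.000,5.932)
cell (5,6): code 1110 → (5.000,6.556)–(5.888,6.000)
cell (5,8): code 1011 → (6.000,8.133)–(5.003,9.000)
cell (5,9): code 0001 → (5.003,9.000)–(5.000,9.002)
cell (6,5): code 0110 → (6.000,5.932)–(7.000,5.527)
cell (6,7): code 1011 → (7.000,7.698)–(6.305,8.000)
cell (6,8): code 0001 → (6.305,8.000)–(6.000,8.133)
cell (7,5): code 0110 → (7.000,5.527)–(8.000,5.963)
cell (7,7): code 1001 → (8.000,7.049)–(7.000,7.698)
cell (8,5): code 0010 → (8.000,5.963)–(8.029,6.000)
cell (8,6): code 0011 → (8.029,6.000)–(8.038,7.000)
cell (8,7): code 0001 → (8.038,7.000)–(8.000,7.049)
total: 20 segments, chained into 1 closed loop(s), length Σ = 13.709831

segments=20 loops=1 length=13.710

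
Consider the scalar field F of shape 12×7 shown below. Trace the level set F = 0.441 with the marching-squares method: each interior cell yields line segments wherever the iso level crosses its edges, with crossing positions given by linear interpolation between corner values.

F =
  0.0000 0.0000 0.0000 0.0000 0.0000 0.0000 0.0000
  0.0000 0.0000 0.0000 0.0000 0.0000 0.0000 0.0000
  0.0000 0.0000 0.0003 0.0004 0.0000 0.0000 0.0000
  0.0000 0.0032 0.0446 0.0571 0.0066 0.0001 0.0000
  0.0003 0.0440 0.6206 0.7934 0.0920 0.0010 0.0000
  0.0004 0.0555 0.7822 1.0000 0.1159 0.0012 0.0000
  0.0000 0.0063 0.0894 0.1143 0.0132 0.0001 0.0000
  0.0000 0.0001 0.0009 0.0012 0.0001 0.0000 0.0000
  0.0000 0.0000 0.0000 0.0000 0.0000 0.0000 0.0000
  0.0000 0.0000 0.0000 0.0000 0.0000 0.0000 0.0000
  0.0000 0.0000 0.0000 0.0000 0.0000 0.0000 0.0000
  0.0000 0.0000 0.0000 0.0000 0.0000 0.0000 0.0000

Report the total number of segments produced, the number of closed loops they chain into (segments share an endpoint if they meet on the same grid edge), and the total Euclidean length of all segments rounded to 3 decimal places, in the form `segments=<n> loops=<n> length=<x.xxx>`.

cell (3,1): code 0100 → (3.688,2.000)–(4.000,1.689)
cell (3,2): code 1100 → (3.521,3.000)–(3.688,2.000)
cell (3,3): code 1000 → (4.000,3.502)–(3.521,3.000)
cell (4,1): code 0110 → (4.000,1.689)–(5.000,1.530)
cell (4,3): code 1001 → (5.000,3.632)–(4.000,3.502)
cell (5,1): code 0010 → (5.000,1.530)–(5.492,2.000)
cell (5,2): code 0011 → (5.492,2.000)–(5.631,3.000)
cell (5,3): code 0001 → (5.631,3.000)–(5.000,3.632)
total: 8 segments, chained into 1 closed loop(s), length Σ = 6.752633

segments=8 loops=1 length=6.753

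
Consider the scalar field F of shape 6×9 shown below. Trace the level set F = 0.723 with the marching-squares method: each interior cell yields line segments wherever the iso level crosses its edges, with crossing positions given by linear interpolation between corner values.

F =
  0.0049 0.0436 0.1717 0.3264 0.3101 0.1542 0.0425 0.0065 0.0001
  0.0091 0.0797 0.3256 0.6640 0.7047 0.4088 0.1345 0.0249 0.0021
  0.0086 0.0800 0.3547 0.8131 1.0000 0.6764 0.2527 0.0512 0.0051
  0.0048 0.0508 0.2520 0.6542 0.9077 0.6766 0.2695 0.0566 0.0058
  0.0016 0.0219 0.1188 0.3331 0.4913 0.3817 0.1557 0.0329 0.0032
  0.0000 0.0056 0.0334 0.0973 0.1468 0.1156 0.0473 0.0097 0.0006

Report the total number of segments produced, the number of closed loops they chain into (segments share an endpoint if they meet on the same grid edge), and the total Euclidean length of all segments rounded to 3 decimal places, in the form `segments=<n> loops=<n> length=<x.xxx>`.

cell (1,2): code 0100 → (1.396,3.000)–(2.000,2.803)
cell (1,3): code 1100 → (1.062,4.000)–(1.396,3.000)
cell (1,4): code 1000 → (2.000,4.856)–(1.062,4.000)
cell (2,2): code 0010 → (2.000,2.803)–(2.567,3.000)
cell (2,3): code 0111 → (2.567,3.000)–(3.000,3.271)
cell (2,4): code 1001 → (3.000,4.799)–(2.000,4.856)
cell (3,3): code 0010 → (3.000,3.271)–(3.444,4.000)
cell (3,4): code 0001 → (3.444,4.000)–(3.000,4.799)
total: 8 segments, chained into 1 closed loop(s), length Σ = 6.839364

segments=8 loops=1 length=6.839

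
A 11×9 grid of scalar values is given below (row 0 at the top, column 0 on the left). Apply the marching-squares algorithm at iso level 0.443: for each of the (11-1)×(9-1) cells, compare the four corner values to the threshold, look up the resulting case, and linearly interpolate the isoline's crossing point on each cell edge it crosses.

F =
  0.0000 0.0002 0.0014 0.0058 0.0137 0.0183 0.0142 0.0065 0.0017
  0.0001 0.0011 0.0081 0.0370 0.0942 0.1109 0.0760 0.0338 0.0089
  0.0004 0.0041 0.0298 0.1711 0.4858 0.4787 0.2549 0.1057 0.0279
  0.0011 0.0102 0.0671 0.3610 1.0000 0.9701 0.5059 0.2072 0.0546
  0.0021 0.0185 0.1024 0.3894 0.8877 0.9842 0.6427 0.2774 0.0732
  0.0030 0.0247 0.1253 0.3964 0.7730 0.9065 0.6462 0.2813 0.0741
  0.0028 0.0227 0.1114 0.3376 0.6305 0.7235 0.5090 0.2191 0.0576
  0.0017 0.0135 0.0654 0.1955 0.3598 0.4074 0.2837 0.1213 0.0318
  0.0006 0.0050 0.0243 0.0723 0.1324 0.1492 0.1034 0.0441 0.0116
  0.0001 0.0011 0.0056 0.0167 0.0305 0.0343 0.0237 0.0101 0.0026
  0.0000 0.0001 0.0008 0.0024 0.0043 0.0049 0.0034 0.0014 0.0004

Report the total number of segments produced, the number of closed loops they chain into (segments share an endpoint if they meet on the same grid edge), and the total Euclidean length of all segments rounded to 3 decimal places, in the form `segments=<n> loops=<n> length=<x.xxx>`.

segments=16 loops=1 length=13.688

cell (1,3): code 0100 → (1.891,4.000)–(2.000,3.864)
cell (1,4): code 1100 → (1.903,5.000)–(1.891,4.000)
cell (1,5): code 1000 → (2.000,5.160)–(1.903,5.000)
cell (2,3): code 0110 → (2.000,3.864)–(3.000,3.128)
cell (2,5): code 1101 → (2.749,6.000)–(2.000,5.160)
cell (2,6): code 1000 → (3.000,6.211)–(2.749,6.000)
cell (3,3): code 0110 → (3.000,3.128)–(4.000,3.108)
cell (3,6): code 1001 → (4.000,6.547)–(3.000,6.211)
cell (4,3): code 0110 → (4.000,3.108)–(5.000,3.124)
cell (4,6): code 1001 → (5.000,6.557)–(4.000,6.547)
cell (5,3): code 0110 → (5.000,3.124)–(6.000,3.360)
cell (5,6): code 1001 → (6.000,6.228)–(5.000,6.557)
cell (6,3): code 0010 → (6.000,3.360)–(6.693,4.000)
cell (6,4): code 0011 → (6.693,4.000)–(6.887,5.000)
cell (6,5): code 0011 → (6.887,5.000)–(6.293,6.000)
cell (6,6): code 0001 → (6.293,6.000)–(6.000,6.228)
total: 16 segments, chained into 1 closed loop(s), length Σ = 13.688069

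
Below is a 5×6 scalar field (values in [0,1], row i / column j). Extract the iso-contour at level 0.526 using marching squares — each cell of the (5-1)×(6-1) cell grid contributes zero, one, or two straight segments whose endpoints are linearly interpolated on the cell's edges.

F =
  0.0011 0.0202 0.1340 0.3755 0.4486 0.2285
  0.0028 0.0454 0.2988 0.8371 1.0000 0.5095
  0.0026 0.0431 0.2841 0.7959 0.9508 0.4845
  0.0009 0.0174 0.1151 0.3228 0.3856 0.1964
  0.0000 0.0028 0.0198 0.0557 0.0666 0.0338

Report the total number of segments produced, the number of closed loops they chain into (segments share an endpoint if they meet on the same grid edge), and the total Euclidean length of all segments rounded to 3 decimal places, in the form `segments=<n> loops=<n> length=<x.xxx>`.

segments=8 loops=1 length=8.175

cell (0,2): code 0100 → (0.326,3.000)–(1.000,2.422)
cell (0,3): code 1100 → (0.140,4.000)–(0.326,3.000)
cell (0,4): code 1000 → (1.000,4.966)–(0.140,4.000)
cell (1,2): code 0110 → (1.000,2.422)–(2.000,2.473)
cell (1,4): code 1001 → (2.000,4.911)–(1.000,4.966)
cell (2,2): code 0010 → (2.000,2.473)–(2.570,3.000)
cell (2,3): code 0011 → (2.570,3.000)–(2.752,4.000)
cell (2,4): code 0001 → (2.752,4.000)–(2.000,4.911)
total: 8 segments, chained into 1 closed loop(s), length Σ = 8.175278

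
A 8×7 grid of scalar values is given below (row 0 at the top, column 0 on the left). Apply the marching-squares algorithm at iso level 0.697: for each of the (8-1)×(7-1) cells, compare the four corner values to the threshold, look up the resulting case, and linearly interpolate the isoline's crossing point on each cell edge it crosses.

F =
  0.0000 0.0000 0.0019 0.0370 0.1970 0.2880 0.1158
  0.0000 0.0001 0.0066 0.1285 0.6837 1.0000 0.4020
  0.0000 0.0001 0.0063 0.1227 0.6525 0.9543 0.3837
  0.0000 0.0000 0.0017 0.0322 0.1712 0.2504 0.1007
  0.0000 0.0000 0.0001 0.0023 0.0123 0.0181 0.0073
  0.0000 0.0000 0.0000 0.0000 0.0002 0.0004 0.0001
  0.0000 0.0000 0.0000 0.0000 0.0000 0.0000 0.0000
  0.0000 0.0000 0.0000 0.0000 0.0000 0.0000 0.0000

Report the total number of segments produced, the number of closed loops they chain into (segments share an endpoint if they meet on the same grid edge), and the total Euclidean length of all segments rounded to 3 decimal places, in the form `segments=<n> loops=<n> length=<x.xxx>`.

cell (0,4): code 0100 → (0.574,5.000)–(1.000,4.042)
cell (0,5): code 1000 → (1.000,5.507)–(0.574,5.000)
cell (1,4): code 0110 → (1.000,4.042)–(2.000,4.147)
cell (1,5): code 1001 → (2.000,5.451)–(1.000,5.507)
cell (2,4): code 0010 → (2.000,4.147)–(2.366,5.000)
cell (2,5): code 0001 → (2.366,5.000)–(2.000,5.451)
total: 6 segments, chained into 1 closed loop(s), length Σ = 5.225095

segments=6 loops=1 length=5.225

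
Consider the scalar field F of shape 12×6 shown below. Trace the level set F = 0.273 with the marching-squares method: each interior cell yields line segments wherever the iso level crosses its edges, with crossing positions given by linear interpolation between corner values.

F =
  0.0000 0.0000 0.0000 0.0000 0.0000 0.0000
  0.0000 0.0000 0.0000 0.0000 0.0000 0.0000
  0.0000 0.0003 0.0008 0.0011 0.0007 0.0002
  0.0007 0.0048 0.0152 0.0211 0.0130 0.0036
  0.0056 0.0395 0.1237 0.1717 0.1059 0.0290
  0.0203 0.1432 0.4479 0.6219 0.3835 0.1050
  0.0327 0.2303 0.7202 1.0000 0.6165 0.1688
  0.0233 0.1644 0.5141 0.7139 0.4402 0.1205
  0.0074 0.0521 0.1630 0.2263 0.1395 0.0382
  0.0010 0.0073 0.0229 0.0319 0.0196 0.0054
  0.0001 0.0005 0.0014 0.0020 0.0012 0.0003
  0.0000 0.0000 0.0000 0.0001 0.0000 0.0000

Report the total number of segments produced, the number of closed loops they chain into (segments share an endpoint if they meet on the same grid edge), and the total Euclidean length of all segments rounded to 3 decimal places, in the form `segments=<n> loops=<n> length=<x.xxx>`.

cell (4,1): code 0100 → (4.461,2.000)–(5.000,1.426)
cell (4,2): code 1100 → (4.225,3.000)–(4.461,2.000)
cell (4,3): code 1100 → (4.602,4.000)–(4.225,3.000)
cell (4,4): code 1000 → (5.000,4.397)–(4.602,4.000)
cell (5,1): code 0110 → (5.000,1.426)–(6.000,1.087)
cell (5,4): code 1001 → (6.000,4.767)–(5.000,4.397)
cell (6,1): code 0110 → (6.000,1.087)–(7.000,1.311)
cell (6,4): code 1001 → (7.000,4.523)–(6.000,4.767)
cell (7,1): code 0010 → (7.000,1.311)–(7.687,2.000)
cell (7,2): code 0011 → (7.687,2.000)–(7.904,3.000)
cell (7,3): code 0011 → (7.904,3.000)–(7.556,4.000)
cell (7,4): code 0001 → (7.556,4.000)–(7.000,4.523)
total: 12 segments, chained into 1 closed loop(s), length Σ = 11.440814

segments=12 loops=1 length=11.441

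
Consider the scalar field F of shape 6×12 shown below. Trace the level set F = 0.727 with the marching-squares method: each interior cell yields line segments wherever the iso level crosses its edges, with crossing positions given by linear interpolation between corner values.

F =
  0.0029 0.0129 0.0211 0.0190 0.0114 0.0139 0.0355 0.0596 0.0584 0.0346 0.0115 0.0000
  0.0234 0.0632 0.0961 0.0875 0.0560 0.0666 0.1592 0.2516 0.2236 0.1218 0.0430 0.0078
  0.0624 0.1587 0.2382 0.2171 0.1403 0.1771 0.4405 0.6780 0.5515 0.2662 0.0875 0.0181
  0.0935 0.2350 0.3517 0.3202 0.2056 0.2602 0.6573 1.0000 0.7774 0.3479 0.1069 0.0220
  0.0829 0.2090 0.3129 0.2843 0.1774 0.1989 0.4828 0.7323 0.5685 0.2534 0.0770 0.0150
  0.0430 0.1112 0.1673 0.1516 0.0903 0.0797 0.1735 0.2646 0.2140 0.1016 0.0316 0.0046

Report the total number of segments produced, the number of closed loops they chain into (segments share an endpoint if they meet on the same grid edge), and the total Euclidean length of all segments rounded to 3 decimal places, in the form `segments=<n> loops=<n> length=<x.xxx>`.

segments=8 loops=1 length=5.416

cell (2,6): code 0100 → (2.152,7.000)–(3.000,6.203)
cell (2,7): code 1100 → (2.777,8.000)–(2.152,7.000)
cell (2,8): code 1000 → (3.000,8.117)–(2.777,8.000)
cell (3,6): code 0110 → (3.000,6.203)–(4.000,6.979)
cell (3,7): code 1011 → (4.000,7.032)–(3.241,8.000)
cell (3,8): code 0001 → (3.241,8.000)–(3.000,8.117)
cell (4,6): code 0010 → (4.000,6.979)–(4.011,7.000)
cell (4,7): code 0001 → (4.011,7.000)–(4.000,7.032)
total: 8 segments, chained into 1 closed loop(s), length Σ = 5.416217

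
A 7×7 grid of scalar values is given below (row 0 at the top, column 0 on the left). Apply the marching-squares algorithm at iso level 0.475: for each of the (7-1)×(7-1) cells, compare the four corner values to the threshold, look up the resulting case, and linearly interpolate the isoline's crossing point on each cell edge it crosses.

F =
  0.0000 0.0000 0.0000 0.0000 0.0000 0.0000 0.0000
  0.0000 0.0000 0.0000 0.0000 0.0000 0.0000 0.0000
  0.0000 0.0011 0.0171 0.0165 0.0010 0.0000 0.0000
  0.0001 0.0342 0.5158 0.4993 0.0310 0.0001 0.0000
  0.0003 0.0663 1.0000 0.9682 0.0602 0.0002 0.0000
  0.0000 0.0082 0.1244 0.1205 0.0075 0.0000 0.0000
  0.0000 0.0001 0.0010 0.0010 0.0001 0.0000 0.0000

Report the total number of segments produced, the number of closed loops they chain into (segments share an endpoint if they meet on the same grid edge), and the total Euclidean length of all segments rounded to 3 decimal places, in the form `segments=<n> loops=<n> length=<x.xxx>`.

cell (2,1): code 0100 → (2.918,2.000)–(3.000,1.915)
cell (2,2): code 1100 → (2.950,3.000)–(2.918,2.000)
cell (2,3): code 1000 → (3.000,3.052)–(2.950,3.000)
cell (3,1): code 0110 → (3.000,1.915)–(4.000,1.438)
cell (3,3): code 1001 → (4.000,3.543)–(3.000,3.052)
cell (4,1): code 0010 → (4.000,1.438)–(4.600,2.000)
cell (4,2): code 0011 → (4.600,2.000)–(4.582,3.000)
cell (4,3): code 0001 → (4.582,3.000)–(4.000,3.543)
total: 8 segments, chained into 1 closed loop(s), length Σ = 6.030998

segments=8 loops=1 length=6.031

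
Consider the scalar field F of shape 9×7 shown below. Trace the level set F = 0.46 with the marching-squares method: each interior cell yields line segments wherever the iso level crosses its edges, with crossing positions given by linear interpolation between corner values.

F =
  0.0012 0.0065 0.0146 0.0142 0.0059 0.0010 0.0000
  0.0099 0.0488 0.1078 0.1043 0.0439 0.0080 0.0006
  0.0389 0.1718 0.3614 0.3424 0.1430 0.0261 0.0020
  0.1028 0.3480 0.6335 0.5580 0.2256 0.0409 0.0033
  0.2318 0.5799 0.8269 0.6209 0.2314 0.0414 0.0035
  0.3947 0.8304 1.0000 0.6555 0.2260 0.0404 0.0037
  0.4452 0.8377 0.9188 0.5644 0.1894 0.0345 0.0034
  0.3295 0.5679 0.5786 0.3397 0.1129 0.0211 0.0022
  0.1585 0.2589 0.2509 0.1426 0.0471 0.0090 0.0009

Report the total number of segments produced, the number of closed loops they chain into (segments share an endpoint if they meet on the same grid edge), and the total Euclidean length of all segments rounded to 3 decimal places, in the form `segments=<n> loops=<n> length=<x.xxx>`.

cell (2,1): code 0100 → (2.362,2.000)–(3.000,1.392)
cell (2,2): code 1100 → (2.545,3.000)–(2.362,2.000)
cell (2,3): code 1000 → (3.000,3.295)–(2.545,3.000)
cell (3,0): code 0100 → (3.483,1.000)–(4.000,0.656)
cell (3,1): code 1110 → (3.000,1.392)–(3.483,1.000)
cell (3,3): code 1001 → (4.000,3.413)–(3.000,3.295)
cell (4,0): code 0110 → (4.000,0.656)–(5.000,0.150)
cell (4,3): code 1001 → (5.000,3.455)–(4.000,3.413)
cell (5,0): code 0110 → (5.000,0.150)–(6.000,0.038)
cell (5,3): code 1001 → (6.000,3.278)–(5.000,3.455)
cell (6,0): code 0110 → (6.000,0.038)–(7.000,0.547)
cell (6,2): code 1011 → (7.000,2.496)–(6.465,3.000)
cell (6,3): code 0001 → (6.465,3.000)–(6.000,3.278)
cell (7,0): code 0010 → (7.000,0.547)–(7.349,1.000)
cell (7,1): code 0011 → (7.349,1.000)–(7.362,2.000)
cell (7,2): code 0001 → (7.362,2.000)–(7.000,2.496)
total: 16 segments, chained into 1 closed loop(s), length Σ = 13.418065

segments=16 loops=1 length=13.418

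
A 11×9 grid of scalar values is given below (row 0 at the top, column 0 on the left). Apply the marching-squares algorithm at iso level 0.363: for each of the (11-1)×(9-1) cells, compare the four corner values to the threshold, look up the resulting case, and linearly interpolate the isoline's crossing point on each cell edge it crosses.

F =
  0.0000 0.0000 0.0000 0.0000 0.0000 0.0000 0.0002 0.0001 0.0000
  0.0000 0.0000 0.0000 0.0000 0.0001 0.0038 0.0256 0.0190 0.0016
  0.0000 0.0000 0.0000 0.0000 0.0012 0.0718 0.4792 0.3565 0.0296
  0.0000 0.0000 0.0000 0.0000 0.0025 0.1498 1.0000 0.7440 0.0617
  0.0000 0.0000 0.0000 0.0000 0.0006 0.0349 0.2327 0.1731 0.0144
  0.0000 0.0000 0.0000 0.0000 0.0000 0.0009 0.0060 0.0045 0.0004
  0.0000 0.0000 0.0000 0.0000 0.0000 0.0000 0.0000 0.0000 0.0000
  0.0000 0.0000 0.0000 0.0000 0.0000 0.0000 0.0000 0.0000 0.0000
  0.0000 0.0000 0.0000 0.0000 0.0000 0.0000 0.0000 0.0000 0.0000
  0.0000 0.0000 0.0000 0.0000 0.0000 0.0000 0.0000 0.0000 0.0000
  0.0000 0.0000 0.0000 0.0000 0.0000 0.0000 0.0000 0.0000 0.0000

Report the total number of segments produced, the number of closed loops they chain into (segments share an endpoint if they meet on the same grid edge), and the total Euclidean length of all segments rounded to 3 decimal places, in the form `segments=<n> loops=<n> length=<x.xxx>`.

cell (1,5): code 0100 → (1.744,6.000)–(2.000,5.715)
cell (1,6): code 1000 → (2.000,6.947)–(1.744,6.000)
cell (2,5): code 0110 → (2.000,5.715)–(3.000,5.251)
cell (2,6): code 1101 → (2.017,7.000)–(2.000,6.947)
cell (2,7): code 1000 → (3.000,7.558)–(2.017,7.000)
cell (3,5): code 0010 → (3.000,5.251)–(3.830,6.000)
cell (3,6): code 0011 → (3.830,6.000)–(3.667,7.000)
cell (3,7): code 0001 → (3.667,7.000)–(3.000,7.558)
total: 8 segments, chained into 1 closed loop(s), length Σ = 6.654765

segments=8 loops=1 length=6.655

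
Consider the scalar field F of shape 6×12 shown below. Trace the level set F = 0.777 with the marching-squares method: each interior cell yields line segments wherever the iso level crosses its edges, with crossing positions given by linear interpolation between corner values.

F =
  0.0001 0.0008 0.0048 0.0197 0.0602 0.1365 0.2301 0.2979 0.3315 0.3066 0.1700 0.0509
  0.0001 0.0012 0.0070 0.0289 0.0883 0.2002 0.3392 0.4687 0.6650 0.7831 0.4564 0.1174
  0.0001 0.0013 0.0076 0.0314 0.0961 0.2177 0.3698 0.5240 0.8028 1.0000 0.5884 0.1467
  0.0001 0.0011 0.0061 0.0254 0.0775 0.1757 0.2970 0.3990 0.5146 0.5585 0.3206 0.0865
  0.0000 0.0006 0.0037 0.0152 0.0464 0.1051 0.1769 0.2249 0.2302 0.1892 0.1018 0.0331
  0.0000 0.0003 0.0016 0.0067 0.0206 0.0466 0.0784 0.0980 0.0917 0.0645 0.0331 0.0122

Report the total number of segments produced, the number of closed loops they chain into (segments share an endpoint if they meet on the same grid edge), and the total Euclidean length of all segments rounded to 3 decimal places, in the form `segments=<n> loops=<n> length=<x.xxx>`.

cell (0,8): code 0100 → (0.987,9.000)–(1.000,8.948)
cell (0,9): code 1000 → (1.000,9.019)–(0.987,9.000)
cell (1,7): code 0100 → (1.813,8.000)–(2.000,7.907)
cell (1,8): code 1110 → (1.000,8.948)–(1.813,8.000)
cell (1,9): code 1001 → (2.000,9.542)–(1.000,9.019)
cell (2,7): code 0010 → (2.000,7.907)–(2.090,8.000)
cell (2,8): code 0011 → (2.090,8.000)–(2.505,9.000)
cell (2,9): code 0001 → (2.505,9.000)–(2.000,9.542)
total: 8 segments, chained into 1 closed loop(s), length Σ = 4.614630

segments=8 loops=1 length=4.615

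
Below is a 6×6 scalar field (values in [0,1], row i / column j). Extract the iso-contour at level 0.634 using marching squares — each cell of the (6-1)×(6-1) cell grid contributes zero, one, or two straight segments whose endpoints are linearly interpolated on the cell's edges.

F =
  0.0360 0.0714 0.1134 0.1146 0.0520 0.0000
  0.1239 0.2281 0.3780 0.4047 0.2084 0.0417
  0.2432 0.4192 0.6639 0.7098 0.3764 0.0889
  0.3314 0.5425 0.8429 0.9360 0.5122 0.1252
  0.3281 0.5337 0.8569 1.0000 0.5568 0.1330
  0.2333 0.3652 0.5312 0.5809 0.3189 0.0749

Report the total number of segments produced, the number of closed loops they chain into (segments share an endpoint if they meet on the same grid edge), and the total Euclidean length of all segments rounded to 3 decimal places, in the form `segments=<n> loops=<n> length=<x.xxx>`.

cell (1,1): code 0100 → (1.895,2.000)–(2.000,1.878)
cell (1,2): code 1100 → (1.752,3.000)–(1.895,2.000)
cell (1,3): code 1000 → (2.000,3.227)–(1.752,3.000)
cell (2,1): code 0110 → (2.000,1.878)–(3.000,1.305)
cell (2,3): code 1001 → (3.000,3.713)–(2.000,3.227)
cell (3,1): code 0110 → (3.000,1.305)–(4.000,1.310)
cell (3,3): code 1001 → (4.000,3.826)–(3.000,3.713)
cell (4,1): code 0010 → (4.000,1.310)–(4.684,2.000)
cell (4,2): code 0011 → (4.684,2.000)–(4.873,3.000)
cell (4,3): code 0001 → (4.873,3.000)–(4.000,3.826)
total: 10 segments, chained into 1 closed loop(s), length Σ = 8.969670

segments=10 loops=1 length=8.970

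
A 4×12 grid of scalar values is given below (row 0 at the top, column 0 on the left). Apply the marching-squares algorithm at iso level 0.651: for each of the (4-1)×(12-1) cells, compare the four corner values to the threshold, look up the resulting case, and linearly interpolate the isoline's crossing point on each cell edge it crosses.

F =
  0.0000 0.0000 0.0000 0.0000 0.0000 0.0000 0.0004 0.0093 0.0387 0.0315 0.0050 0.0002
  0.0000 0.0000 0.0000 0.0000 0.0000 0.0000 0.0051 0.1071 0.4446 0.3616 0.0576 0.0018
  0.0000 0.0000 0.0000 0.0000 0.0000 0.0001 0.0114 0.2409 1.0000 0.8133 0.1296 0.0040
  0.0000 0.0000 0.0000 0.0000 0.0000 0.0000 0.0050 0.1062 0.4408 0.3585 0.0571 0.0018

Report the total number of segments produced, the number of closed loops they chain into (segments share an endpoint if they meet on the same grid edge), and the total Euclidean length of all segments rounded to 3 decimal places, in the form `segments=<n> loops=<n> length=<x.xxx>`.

cell (1,7): code 0100 → (1.372,8.000)–(2.000,7.540)
cell (1,8): code 1100 → (1.641,9.000)–(1.372,8.000)
cell (1,9): code 1000 → (2.000,9.237)–(1.641,9.000)
cell (2,7): code 0010 → (2.000,7.540)–(2.624,8.000)
cell (2,8): code 0011 → (2.624,8.000)–(2.357,9.000)
cell (2,9): code 0001 → (2.357,9.000)–(2.000,9.237)
total: 6 segments, chained into 1 closed loop(s), length Σ = 4.483683

segments=6 loops=1 length=4.484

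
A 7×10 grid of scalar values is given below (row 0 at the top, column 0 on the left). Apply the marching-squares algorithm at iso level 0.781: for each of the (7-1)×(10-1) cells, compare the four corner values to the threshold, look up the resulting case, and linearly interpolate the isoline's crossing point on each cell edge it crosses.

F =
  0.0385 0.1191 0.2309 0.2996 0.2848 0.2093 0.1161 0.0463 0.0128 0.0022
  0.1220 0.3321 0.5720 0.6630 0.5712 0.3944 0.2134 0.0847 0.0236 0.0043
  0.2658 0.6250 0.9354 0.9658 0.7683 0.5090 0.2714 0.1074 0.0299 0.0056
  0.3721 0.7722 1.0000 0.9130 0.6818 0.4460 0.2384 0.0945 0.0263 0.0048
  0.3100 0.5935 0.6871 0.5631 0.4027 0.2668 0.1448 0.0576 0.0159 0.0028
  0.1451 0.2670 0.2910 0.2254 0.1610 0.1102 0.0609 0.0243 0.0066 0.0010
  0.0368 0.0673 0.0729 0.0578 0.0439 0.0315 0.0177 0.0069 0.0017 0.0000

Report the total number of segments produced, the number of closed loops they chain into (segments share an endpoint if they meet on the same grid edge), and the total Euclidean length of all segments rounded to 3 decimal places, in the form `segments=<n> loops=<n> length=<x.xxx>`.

cell (1,1): code 0100 → (1.575,2.000)–(2.000,1.503)
cell (1,2): code 1100 → (1.390,3.000)–(1.575,2.000)
cell (1,3): code 1000 → (2.000,3.936)–(1.390,3.000)
cell (2,1): code 0110 → (2.000,1.503)–(3.000,1.039)
cell (2,3): code 1001 → (3.000,3.571)–(2.000,3.936)
cell (3,1): code 0010 → (3.000,1.039)–(3.700,2.000)
cell (3,2): code 0011 → (3.700,2.000)–(3.377,3.000)
cell (3,3): code 0001 → (3.377,3.000)–(3.000,3.571)
total: 8 segments, chained into 1 closed loop(s), length Σ = 7.879429

segments=8 loops=1 length=7.879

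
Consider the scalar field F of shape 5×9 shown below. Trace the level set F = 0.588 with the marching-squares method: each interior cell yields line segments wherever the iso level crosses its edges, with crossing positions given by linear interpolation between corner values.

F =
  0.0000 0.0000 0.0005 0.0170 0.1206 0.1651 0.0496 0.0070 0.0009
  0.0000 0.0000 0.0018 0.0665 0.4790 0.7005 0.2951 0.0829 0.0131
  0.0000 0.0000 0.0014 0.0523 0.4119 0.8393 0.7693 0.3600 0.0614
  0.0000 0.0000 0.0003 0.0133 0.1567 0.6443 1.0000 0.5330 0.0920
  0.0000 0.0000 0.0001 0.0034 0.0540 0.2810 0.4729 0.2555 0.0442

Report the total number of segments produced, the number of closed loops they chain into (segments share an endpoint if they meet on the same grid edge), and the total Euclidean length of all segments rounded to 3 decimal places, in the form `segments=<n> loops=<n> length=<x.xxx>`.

segments=10 loops=1 length=8.187

cell (0,4): code 0100 → (0.790,5.000)–(1.000,4.492)
cell (0,5): code 1000 → (1.000,5.278)–(0.790,5.000)
cell (1,4): code 0110 → (1.000,4.492)–(2.000,4.412)
cell (1,5): code 1101 → (1.618,6.000)–(1.000,5.278)
cell (1,6): code 1000 → (2.000,6.443)–(1.618,6.000)
cell (2,4): code 0110 → (2.000,4.412)–(3.000,4.885)
cell (2,6): code 1001 → (3.000,6.882)–(2.000,6.443)
cell (3,4): code 0010 → (3.000,4.885)–(3.155,5.000)
cell (3,5): code 0011 → (3.155,5.000)–(3.782,6.000)
cell (3,6): code 0001 → (3.782,6.000)–(3.000,6.882)
total: 10 segments, chained into 1 closed loop(s), length Σ = 8.186905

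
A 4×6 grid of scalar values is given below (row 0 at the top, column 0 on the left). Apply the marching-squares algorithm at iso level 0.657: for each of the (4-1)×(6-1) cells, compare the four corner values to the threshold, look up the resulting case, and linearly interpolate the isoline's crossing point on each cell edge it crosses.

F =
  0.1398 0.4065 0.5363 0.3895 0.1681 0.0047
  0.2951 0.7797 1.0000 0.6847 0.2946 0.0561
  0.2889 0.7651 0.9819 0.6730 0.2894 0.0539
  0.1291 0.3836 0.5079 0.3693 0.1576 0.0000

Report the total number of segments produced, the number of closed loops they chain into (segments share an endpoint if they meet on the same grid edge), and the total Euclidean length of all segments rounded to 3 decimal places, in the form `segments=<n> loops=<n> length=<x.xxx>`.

cell (0,0): code 0100 → (0.671,1.000)–(1.000,0.747)
cell (0,1): code 1100 → (0.260,2.000)–(0.671,1.000)
cell (0,2): code 1100 → (0.906,3.000)–(0.260,2.000)
cell (0,3): code 1000 → (1.000,3.071)–(0.906,3.000)
cell (1,0): code 0110 → (1.000,0.747)–(2.000,0.773)
cell (1,3): code 1001 → (2.000,3.042)–(1.000,3.071)
cell (2,0): code 0010 → (2.000,0.773)–(2.283,1.000)
cell (2,1): code 0011 → (2.283,1.000)–(2.685,2.000)
cell (2,2): code 0011 → (2.685,2.000)–(2.053,3.000)
cell (2,3): code 0001 → (2.053,3.000)–(2.000,3.042)
total: 10 segments, chained into 1 closed loop(s), length Σ = 7.496454

segments=10 loops=1 length=7.496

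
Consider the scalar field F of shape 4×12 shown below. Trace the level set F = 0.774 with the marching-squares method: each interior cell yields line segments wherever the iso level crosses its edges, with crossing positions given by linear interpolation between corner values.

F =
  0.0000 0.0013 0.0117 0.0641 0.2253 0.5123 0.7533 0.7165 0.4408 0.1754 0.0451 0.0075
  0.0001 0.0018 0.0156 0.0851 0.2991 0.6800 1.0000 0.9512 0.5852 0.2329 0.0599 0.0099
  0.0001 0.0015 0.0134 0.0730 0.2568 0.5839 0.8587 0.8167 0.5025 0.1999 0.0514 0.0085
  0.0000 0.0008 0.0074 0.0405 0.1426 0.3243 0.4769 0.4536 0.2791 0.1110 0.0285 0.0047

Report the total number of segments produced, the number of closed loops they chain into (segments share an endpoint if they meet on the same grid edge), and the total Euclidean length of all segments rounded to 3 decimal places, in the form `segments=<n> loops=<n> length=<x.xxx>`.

segments=8 loops=1 length=6.767

cell (0,5): code 0100 → (0.084,6.000)–(1.000,5.294)
cell (0,6): code 1100 → (0.245,7.000)–(0.084,6.000)
cell (0,7): code 1000 → (1.000,7.484)–(0.245,7.000)
cell (1,5): code 0110 → (1.000,5.294)–(2.000,5.692)
cell (1,7): code 1001 → (2.000,7.136)–(1.000,7.484)
cell (2,5): code 0010 → (2.000,5.692)–(2.222,6.000)
cell (2,6): code 0011 → (2.222,6.000)–(2.118,7.000)
cell (2,7): code 0001 → (2.118,7.000)–(2.000,7.136)
total: 8 segments, chained into 1 closed loop(s), length Σ = 6.766624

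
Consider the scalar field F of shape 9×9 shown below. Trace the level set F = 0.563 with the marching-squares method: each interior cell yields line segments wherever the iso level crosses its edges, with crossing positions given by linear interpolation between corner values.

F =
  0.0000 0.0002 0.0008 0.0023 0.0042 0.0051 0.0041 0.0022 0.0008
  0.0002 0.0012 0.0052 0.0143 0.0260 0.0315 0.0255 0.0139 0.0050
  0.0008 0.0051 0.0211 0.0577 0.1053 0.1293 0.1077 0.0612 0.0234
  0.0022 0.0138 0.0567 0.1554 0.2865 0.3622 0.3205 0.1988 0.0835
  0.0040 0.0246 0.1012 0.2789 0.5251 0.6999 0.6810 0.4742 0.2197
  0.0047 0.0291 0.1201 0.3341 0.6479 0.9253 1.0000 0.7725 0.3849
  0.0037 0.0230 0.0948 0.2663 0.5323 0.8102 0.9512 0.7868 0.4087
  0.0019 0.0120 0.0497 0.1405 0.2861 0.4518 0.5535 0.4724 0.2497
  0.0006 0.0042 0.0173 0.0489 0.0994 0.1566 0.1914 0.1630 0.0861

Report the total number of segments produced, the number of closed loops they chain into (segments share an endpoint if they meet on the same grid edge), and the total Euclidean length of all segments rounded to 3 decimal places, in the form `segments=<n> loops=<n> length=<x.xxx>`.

cell (3,4): code 0100 → (3.595,5.000)–(4.000,4.217)
cell (3,5): code 1100 → (3.673,6.000)–(3.595,5.000)
cell (3,6): code 1000 → (4.000,6.571)–(3.673,6.000)
cell (4,3): code 0100 → (4.309,4.000)–(5.000,3.729)
cell (4,4): code 1110 → (4.000,4.217)–(4.309,4.000)
cell (4,6): code 1101 → (4.298,7.000)–(4.000,6.571)
cell (4,7): code 1000 → (5.000,7.541)–(4.298,7.000)
cell (5,3): code 0010 → (5.000,3.729)–(5.734,4.000)
cell (5,4): code 0111 → (5.734,4.000)–(6.000,4.110)
cell (5,7): code 1001 → (6.000,7.592)–(5.000,7.541)
cell (6,4): code 0010 → (6.000,4.110)–(6.690,5.000)
cell (6,5): code 0011 → (6.690,5.000)–(6.976,6.000)
cell (6,6): code 0011 → (6.976,6.000)–(6.712,7.000)
cell (6,7): code 0001 → (6.712,7.000)–(6.000,7.592)
total: 14 segments, chained into 1 closed loop(s), length Σ = 11.268604

segments=14 loops=1 length=11.269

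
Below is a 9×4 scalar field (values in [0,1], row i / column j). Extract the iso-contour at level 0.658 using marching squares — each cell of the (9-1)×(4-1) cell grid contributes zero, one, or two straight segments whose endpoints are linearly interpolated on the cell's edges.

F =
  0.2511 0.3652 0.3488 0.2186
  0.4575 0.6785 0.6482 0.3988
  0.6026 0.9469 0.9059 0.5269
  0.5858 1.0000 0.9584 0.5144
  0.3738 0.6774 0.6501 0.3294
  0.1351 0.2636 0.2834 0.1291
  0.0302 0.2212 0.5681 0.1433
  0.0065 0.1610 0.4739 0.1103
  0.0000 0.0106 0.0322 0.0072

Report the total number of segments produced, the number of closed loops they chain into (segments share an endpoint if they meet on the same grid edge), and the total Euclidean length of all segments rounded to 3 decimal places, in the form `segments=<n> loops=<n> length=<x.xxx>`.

segments=12 loops=1 length=9.056

cell (0,0): code 0100 → (0.935,1.000)–(1.000,0.907)
cell (0,1): code 1000 → (1.000,1.677)–(0.935,1.000)
cell (1,0): code 0110 → (1.000,0.907)–(2.000,0.161)
cell (1,1): code 1101 → (1.038,2.000)–(1.000,1.677)
cell (1,2): code 1000 → (2.000,2.654)–(1.038,2.000)
cell (2,0): code 0110 → (2.000,0.161)–(3.000,0.174)
cell (2,2): code 1001 → (3.000,2.677)–(2.000,2.654)
cell (3,0): code 0110 → (3.000,0.174)–(4.000,0.936)
cell (3,1): code 1011 → (4.000,1.711)–(3.974,2.000)
cell (3,2): code 0001 → (3.974,2.000)–(3.000,2.677)
cell (4,0): code 0010 → (4.000,0.936)–(4.047,1.000)
cell (4,1): code 0001 → (4.047,1.000)–(4.000,1.711)
total: 12 segments, chained into 1 closed loop(s), length Σ = 9.055606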